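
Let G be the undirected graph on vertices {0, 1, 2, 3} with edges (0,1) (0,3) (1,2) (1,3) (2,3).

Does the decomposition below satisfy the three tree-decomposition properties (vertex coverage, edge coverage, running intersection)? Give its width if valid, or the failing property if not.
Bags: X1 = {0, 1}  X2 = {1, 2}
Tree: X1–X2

A tree decomposition must satisfy three properties: every vertex lies in some bag; for every edge, both endpoints lie together in some bag; and for every vertex, the bags containing it form a connected subtree. Here vertex 3 appears in no bag, so the decomposition is invalid.

No — vertex 3 appears in no bag.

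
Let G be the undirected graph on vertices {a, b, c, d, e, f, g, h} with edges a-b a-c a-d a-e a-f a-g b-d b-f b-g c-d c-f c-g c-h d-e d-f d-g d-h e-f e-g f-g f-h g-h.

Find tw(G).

A width-4 tree decomposition is:
Bags: B1 = {a, c, d, f, g}  B2 = {c, d, f, g, h}  B3 = {a, d, e, f, g}  B4 = {a, b, d, f, g}
Tree: B1–B2, B1–B3, B1–B4
The largest bag has 5 vertices, giving width 4; this decomposition certifies tw(G) ≤ 4. On the other hand G contains the 5-clique {c, d, f, g, h}. A clique must lie in a single bag of any decomposition, so no decomposition can have width below 4. Therefore the treewidth is 4.

4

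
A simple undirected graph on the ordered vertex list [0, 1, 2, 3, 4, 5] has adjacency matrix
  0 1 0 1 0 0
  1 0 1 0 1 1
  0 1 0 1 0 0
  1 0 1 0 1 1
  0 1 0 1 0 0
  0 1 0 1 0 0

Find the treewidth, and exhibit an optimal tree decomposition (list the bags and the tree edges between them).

Each bag holds 3 vertices, so the decomposition has width 2, which upper-bounds the treewidth. For the lower bound, G contains the cycle 2–1–0–3–2, so G is not a forest; only forests have treewidth ≤ 1, hence tw(G) ≥ 2. Combining the bounds, tw(G) = 2.

Treewidth 2.
One such decomposition:
Bags: B1 = {1, 2, 3}  B2 = {0, 1, 3}  B3 = {1, 3, 4}  B4 = {1, 3, 5}
Tree: B1–B2, B2–B3, B3–B4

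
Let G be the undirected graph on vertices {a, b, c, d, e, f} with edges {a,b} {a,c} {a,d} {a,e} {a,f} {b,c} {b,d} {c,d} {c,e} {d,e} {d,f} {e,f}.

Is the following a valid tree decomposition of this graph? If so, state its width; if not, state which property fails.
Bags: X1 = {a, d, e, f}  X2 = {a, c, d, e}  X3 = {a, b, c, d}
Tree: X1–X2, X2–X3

Every vertex of G appears in some bag (union = {a, b, c, d, e, f}); every edge is covered by a bag; and for each vertex v the set of bags containing v is connected in the bag tree. The decomposition is therefore valid. The largest bag has 4 vertices, so the width is 3.

Yes; width 3.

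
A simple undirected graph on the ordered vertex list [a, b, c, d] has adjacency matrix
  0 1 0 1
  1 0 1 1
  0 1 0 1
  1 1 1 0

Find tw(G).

A width-2 tree decomposition is:
Bags: B1 = {b, c, d}  B2 = {a, b, d}
Tree: B1–B2
The largest bag has 3 vertices, giving width 2; this decomposition certifies tw(G) ≤ 2. For the lower bound, the 3 vertices {b, c, d} are pairwise adjacent, and any tree decomposition puts a clique entirely inside one bag — forcing width ≥ 2. The upper and lower bounds meet at 2, so that is the treewidth.

2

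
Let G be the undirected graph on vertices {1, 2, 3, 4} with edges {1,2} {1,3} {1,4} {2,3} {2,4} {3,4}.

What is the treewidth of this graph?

A width-3 tree decomposition is:
Bags: B1 = {1, 2, 3, 4}
Tree: (single bag)
A single bag containing all 4 vertices is trivially a valid decomposition of width 3. On the other hand G contains the 4-clique {1, 2, 3, 4}. A clique must lie in a single bag of any decomposition, so no decomposition can have width below 3. Therefore the treewidth is 3.

3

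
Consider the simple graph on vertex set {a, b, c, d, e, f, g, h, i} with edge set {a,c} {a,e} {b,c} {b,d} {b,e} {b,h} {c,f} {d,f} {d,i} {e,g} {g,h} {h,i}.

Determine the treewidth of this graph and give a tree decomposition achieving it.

Treewidth 3.
Bags: B1 = {c, d, f, i}  B2 = {b, c, d, i}  B3 = {b, c, h, i}  B4 = {a, b, c, h}  B5 = {a, b, e, h}  B6 = {a, e, g, h}
Tree: B1–B2, B2–B3, B3–B4, B4–B5, B5–B6

Every bag has size at most 4, so the width is 4 − 1 = 3 and tw(G) ≤ 3. For the lower bound: the 4 vertex sets {d,f,i}, {c}, {b}, {a,e,g,h} are disjoint, each induces a connected subgraph, and every pair is joined by at least one edge of G. Contracting each set to a single vertex therefore yields K_{4} as a minor, and since treewidth is minor-monotone, tw(G) ≥ tw(K_{4}) = 3. Combining the bounds, tw(G) = 3.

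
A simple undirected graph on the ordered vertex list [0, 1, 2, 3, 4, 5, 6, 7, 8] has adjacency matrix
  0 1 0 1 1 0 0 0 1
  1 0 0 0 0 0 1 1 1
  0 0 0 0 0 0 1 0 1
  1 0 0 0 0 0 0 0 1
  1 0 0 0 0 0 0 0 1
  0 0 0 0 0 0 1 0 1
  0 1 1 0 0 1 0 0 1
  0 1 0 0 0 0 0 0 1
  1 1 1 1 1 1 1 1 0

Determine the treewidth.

2

A width-2 tree decomposition is:
Bags: B1 = {1, 6, 8}  B2 = {0, 1, 8}  B3 = {0, 4, 8}  B4 = {5, 6, 8}  B5 = {1, 7, 8}  B6 = {2, 6, 8}  B7 = {0, 3, 8}
Tree: B1–B2, B2–B3, B1–B4, B1–B5, B1–B6, B2–B7
Every bag has size at most 3, so the width is 3 − 1 = 2 and tw(G) ≤ 2. For the lower bound, the 3 vertices {0, 1, 8} are pairwise adjacent, and any tree decomposition puts a clique entirely inside one bag — forcing width ≥ 2. Therefore the treewidth is 2.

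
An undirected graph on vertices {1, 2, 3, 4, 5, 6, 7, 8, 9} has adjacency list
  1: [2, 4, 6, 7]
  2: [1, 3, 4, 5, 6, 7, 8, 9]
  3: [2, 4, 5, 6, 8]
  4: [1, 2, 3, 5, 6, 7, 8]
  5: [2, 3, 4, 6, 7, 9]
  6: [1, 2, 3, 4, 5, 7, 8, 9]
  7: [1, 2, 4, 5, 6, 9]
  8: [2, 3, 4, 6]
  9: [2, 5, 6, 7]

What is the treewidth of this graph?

4

A width-4 tree decomposition is:
Bags: B1 = {2, 3, 4, 5, 6}  B2 = {2, 4, 5, 6, 7}  B3 = {2, 5, 6, 7, 9}  B4 = {2, 3, 4, 6, 8}  B5 = {1, 2, 4, 6, 7}
Tree: B1–B2, B2–B3, B1–B4, B2–B5
The largest bag has 5 vertices, giving width 4; this decomposition certifies tw(G) ≤ 4. On the other hand G contains the 5-clique {2, 5, 6, 7, 9}. A clique must lie in a single bag of any decomposition, so no decomposition can have width below 4. Therefore the treewidth is 4.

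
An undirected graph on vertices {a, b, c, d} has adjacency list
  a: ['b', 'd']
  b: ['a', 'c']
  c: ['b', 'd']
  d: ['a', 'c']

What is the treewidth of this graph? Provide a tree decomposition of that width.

Treewidth 2.
One optimal decomposition is:
Bags: B1 = {a, b, c}  B2 = {a, c, d}
Tree: B1–B2

Each bag holds 3 vertices, so the decomposition has width 2, which upper-bounds the treewidth. Since a–b–c–d–a is a cycle in G, G is not acyclic. Forests are exactly the graphs of treewidth ≤ 1, so tw(G) ≥ 2. Combining the bounds, tw(G) = 2.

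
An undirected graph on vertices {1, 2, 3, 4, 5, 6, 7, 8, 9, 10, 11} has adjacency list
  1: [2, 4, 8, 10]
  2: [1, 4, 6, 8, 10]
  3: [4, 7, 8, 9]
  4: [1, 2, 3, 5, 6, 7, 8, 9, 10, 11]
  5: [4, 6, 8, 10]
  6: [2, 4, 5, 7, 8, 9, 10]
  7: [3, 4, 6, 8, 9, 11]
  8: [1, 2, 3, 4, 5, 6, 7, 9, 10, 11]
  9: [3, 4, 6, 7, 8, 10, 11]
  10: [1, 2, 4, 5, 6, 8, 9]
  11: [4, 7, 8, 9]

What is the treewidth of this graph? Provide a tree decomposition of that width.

Treewidth 4.
One optimal decomposition is:
Bags: B1 = {4, 6, 8, 9, 10}  B2 = {4, 5, 6, 8, 10}  B3 = {4, 6, 7, 8, 9}  B4 = {3, 4, 7, 8, 9}  B5 = {4, 7, 8, 9, 11}  B6 = {2, 4, 6, 8, 10}  B7 = {1, 2, 4, 8, 10}
Tree: B1–B2, B1–B3, B3–B4, B4–B5, B1–B6, B6–B7

Every bag has size at most 5, so the width is 5 − 1 = 4 and tw(G) ≤ 4. On the other hand G contains the 5-clique {4, 7, 8, 9, 11}. A clique must lie in a single bag of any decomposition, so no decomposition can have width below 4. Therefore the treewidth is 4.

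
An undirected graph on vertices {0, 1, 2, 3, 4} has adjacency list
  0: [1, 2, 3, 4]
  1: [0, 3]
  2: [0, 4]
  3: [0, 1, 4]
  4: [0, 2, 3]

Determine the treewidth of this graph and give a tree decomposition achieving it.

Treewidth 2.
One optimal decomposition is:
Bags: B1 = {0, 2, 4}  B2 = {0, 3, 4}  B3 = {0, 1, 3}
Tree: B1–B2, B2–B3

Each bag holds 3 vertices, so the decomposition has width 2, which upper-bounds the treewidth. For the lower bound, the 3 vertices {0, 2, 4} are pairwise adjacent, and any tree decomposition puts a clique entirely inside one bag — forcing width ≥ 2. Therefore the treewidth is 2.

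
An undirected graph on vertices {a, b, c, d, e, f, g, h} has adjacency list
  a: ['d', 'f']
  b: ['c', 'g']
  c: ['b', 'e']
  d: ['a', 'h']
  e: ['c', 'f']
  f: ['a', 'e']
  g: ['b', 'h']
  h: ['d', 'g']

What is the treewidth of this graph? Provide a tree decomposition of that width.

Every bag has size at most 3, so the width is 3 − 1 = 2 and tw(G) ≤ 2. Since c–b–g–h–d–a–f–e–c is a cycle in G, G is not acyclic. Forests are exactly the graphs of treewidth ≤ 1, so tw(G) ≥ 2. The upper and lower bounds meet at 2, so that is the treewidth.

Treewidth 2.
Bags: B1 = {b, c, g}  B2 = {c, g, h}  B3 = {c, d, h}  B4 = {a, c, d}  B5 = {a, c, f}  B6 = {c, e, f}
Tree: B1–B2, B2–B3, B3–B4, B4–B5, B5–B6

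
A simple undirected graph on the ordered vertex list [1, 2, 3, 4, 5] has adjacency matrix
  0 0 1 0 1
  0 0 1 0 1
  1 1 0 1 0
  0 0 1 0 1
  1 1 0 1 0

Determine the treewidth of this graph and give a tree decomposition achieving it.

Every bag has size at most 3, so the width is 3 − 1 = 2 and tw(G) ≤ 2. For the lower bound, G contains the cycle 3–2–5–4–3, so G is not a forest; only forests have treewidth ≤ 1, hence tw(G) ≥ 2. The upper and lower bounds meet at 2, so that is the treewidth.

Treewidth 2.
Bags: B1 = {2, 3, 5}  B2 = {3, 4, 5}  B3 = {1, 3, 5}
Tree: B1–B2, B2–B3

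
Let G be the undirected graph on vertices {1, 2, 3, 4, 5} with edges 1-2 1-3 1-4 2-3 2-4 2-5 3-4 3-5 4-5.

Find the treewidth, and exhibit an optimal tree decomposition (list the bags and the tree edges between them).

Treewidth 3.
One optimal decomposition is:
Bags: B1 = {2, 3, 4, 5}  B2 = {1, 2, 3, 4}
Tree: B1–B2

The largest bag has 4 vertices, giving width 3; this decomposition certifies tw(G) ≤ 3. Conversely, {1, 2, 3, 4} is a clique of size 4, and the vertices of any clique must share a bag in every tree decomposition; so some bag has ≥ 4 vertices and tw(G) ≥ 3. The upper and lower bounds meet at 3, so that is the treewidth.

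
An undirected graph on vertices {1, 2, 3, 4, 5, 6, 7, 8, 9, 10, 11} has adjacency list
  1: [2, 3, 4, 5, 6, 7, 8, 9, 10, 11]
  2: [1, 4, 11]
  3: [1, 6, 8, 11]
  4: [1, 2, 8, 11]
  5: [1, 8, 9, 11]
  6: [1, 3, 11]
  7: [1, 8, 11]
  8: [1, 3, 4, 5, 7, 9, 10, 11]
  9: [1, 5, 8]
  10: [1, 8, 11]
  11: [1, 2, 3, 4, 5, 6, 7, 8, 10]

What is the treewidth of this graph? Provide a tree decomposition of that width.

Treewidth 3.
One optimal decomposition is:
Bags: B1 = {1, 3, 8, 11}  B2 = {1, 7, 8, 11}  B3 = {1, 4, 8, 11}  B4 = {1, 5, 8, 11}  B5 = {1, 3, 6, 11}  B6 = {1, 8, 10, 11}  B7 = {1, 2, 4, 11}  B8 = {1, 5, 8, 9}
Tree: B1–B2, B2–B3, B3–B4, B1–B5, B3–B6, B3–B7, B4–B8

Each bag holds 4 vertices, so the decomposition has width 3, which upper-bounds the treewidth. Conversely, {1, 5, 8, 9} is a clique of size 4, and the vertices of any clique must share a bag in every tree decomposition; so some bag has ≥ 4 vertices and tw(G) ≥ 3. The upper and lower bounds meet at 3, so that is the treewidth.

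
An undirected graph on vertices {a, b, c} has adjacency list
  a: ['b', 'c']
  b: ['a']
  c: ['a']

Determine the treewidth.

1

A width-1 tree decomposition is:
Bags: B1 = {a, c}  B2 = {a, b}
Tree: B1–B2
Every bag has size at most 2, so the width is 2 − 1 = 1 and tw(G) ≤ 1. Any graph with an edge has treewidth ≥ 1, and G has the edge c–a. Hence tw(G) = 1 exactly.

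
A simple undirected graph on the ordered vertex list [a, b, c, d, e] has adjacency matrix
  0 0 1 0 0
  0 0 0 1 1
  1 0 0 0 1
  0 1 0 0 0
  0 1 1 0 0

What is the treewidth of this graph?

1

A width-1 tree decomposition is:
Bags: B1 = {b, d}  B2 = {b, e}  B3 = {c, e}  B4 = {a, c}
Tree: B1–B2, B2–B3, B3–B4
Every bag has size at most 2, so the width is 2 − 1 = 1 and tw(G) ≤ 1. Since G has at least one edge (e.g. d–b), it is not an edgeless graph, so tw(G) ≥ 1. Combining the bounds, tw(G) = 1.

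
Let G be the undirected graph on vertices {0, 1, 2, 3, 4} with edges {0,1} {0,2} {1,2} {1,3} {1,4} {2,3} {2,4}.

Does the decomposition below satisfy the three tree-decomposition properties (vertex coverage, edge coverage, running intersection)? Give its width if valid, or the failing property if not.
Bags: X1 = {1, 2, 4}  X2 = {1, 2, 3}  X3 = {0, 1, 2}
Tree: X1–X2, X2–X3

Yes; width 2.

Vertex coverage: the bags together contain {0, 1, 2, 3, 4}, the full vertex set. Edge coverage: each edge of G has both endpoints in at least one bag. Running intersection: for every vertex, the bags containing it form a connected subtree. All three properties hold, so this is a valid tree decomposition of width max|bag| − 1 = 2, and hence tw(G) ≤ 2.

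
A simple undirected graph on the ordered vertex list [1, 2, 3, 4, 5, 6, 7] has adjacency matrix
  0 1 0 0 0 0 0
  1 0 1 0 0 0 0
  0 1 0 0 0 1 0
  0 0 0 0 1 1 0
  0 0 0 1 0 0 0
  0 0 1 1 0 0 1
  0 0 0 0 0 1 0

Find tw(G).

1

A width-1 tree decomposition is:
Bags: B1 = {2, 3}  B2 = {3, 6}  B3 = {6, 7}  B4 = {1, 2}  B5 = {4, 6}  B6 = {4, 5}
Tree: B1–B2, B2–B3, B1–B4, B3–B5, B5–B6
Every bag has size at most 2, so the width is 2 − 1 = 1 and tw(G) ≤ 1. G has an edge, so its treewidth is at least 1. The upper and lower bounds meet at 1, so that is the treewidth.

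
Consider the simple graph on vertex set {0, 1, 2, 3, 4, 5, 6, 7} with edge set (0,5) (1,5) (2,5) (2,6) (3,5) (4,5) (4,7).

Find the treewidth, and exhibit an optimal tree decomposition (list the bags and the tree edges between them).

Treewidth 1.
One such decomposition:
Bags: B1 = {4, 7}  B2 = {4, 5}  B3 = {3, 5}  B4 = {0, 5}  B5 = {1, 5}  B6 = {2, 5}  B7 = {2, 6}
Tree: B1–B2, B2–B3, B3–B4, B2–B5, B2–B6, B6–B7

Each bag holds 2 vertices, so the decomposition has width 1, which upper-bounds the treewidth. Since G has at least one edge (e.g. 7–4), it is not an edgeless graph, so tw(G) ≥ 1. The upper and lower bounds meet at 1, so that is the treewidth.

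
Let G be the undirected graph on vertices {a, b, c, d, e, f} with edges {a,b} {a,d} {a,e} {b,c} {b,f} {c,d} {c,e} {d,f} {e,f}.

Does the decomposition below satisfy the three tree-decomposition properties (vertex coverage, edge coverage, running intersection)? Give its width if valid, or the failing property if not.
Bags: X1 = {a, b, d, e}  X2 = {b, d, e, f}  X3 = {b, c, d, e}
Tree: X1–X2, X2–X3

Every vertex of G appears in some bag (union = {a, b, c, d, e, f}); every edge is covered by a bag; and for each vertex v the set of bags containing v is connected in the bag tree. The decomposition is therefore valid. The largest bag has 4 vertices, so the width is 3.

Yes; width 3.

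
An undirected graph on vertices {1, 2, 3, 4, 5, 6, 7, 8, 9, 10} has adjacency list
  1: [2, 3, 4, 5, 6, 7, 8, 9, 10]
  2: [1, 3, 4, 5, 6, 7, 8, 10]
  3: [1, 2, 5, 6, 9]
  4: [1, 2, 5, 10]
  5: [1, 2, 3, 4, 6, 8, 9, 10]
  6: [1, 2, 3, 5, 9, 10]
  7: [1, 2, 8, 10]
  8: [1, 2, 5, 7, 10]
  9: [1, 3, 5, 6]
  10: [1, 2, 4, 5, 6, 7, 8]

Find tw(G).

4

A width-4 tree decomposition is:
Bags: B1 = {1, 2, 5, 6, 10}  B2 = {1, 2, 3, 5, 6}  B3 = {1, 3, 5, 6, 9}  B4 = {1, 2, 5, 8, 10}  B5 = {1, 2, 7, 8, 10}  B6 = {1, 2, 4, 5, 10}
Tree: B1–B2, B2–B3, B1–B4, B4–B5, B4–B6
Every bag has size at most 5, so the width is 5 − 1 = 4 and tw(G) ≤ 4. On the other hand G contains the 5-clique {1, 3, 5, 6, 9}. A clique must lie in a single bag of any decomposition, so no decomposition can have width below 4. Hence tw(G) = 4 exactly.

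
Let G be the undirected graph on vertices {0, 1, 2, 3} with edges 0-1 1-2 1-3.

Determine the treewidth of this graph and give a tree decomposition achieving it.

The largest bag has 2 vertices, giving width 1; this decomposition certifies tw(G) ≤ 1. G has an edge, so its treewidth is at least 1. Combining the bounds, tw(G) = 1.

Treewidth 1.
One optimal decomposition is:
Bags: B1 = {0, 1}  B2 = {1, 2}  B3 = {1, 3}
Tree: B1–B2, B1–B3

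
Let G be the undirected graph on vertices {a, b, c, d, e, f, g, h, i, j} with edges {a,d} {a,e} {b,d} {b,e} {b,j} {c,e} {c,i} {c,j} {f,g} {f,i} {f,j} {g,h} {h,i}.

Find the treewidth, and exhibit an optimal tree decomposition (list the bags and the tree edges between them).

Every bag has size at most 3, so the width is 3 − 1 = 2 and tw(G) ≤ 2. The edges h–g–f–i–h form a cycle, so G is not a tree and its treewidth is at least 2. Therefore the treewidth is 2.

Treewidth 2.
One optimal decomposition is:
Bags: B1 = {g, h, i}  B2 = {f, g, i}  B3 = {c, f, i}  B4 = {c, f, j}  B5 = {c, e, j}  B6 = {b, e, j}  B7 = {a, b, e}  B8 = {a, b, d}
Tree: B1–B2, B2–B3, B3–B4, B4–B5, B5–B6, B6–B7, B7–B8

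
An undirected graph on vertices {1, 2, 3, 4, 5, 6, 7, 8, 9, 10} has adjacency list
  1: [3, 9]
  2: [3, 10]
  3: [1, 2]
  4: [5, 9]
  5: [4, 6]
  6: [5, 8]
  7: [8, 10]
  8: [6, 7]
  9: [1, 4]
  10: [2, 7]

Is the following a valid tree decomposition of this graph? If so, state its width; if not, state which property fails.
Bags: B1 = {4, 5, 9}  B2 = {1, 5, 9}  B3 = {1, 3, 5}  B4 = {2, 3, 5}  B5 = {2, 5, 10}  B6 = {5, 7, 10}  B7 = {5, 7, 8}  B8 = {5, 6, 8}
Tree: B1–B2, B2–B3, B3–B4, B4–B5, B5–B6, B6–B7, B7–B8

Every vertex of G appears in some bag (union = {1, 2, 3, 4, 5, 6, 7, 8, 9, 10}); every edge is covered by a bag; and for each vertex v the set of bags containing v is connected in the bag tree. The decomposition is therefore valid. The largest bag has 3 vertices, so the width is 2.

Yes; width 2.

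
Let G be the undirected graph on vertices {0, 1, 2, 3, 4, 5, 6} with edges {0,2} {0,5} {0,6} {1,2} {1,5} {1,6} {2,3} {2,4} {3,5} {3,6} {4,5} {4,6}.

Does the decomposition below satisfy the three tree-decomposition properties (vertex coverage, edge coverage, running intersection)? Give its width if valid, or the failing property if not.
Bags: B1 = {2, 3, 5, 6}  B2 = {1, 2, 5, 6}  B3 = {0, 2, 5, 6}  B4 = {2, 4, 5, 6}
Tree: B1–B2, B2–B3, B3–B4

Yes; width 3.

Vertex coverage: the bags together contain {0, 1, 2, 3, 4, 5, 6}, the full vertex set. Edge coverage: each edge of G has both endpoints in at least one bag. Running intersection: for every vertex, the bags containing it form a connected subtree. All three properties hold, so this is a valid tree decomposition of width max|bag| − 1 = 3, and hence tw(G) ≤ 3.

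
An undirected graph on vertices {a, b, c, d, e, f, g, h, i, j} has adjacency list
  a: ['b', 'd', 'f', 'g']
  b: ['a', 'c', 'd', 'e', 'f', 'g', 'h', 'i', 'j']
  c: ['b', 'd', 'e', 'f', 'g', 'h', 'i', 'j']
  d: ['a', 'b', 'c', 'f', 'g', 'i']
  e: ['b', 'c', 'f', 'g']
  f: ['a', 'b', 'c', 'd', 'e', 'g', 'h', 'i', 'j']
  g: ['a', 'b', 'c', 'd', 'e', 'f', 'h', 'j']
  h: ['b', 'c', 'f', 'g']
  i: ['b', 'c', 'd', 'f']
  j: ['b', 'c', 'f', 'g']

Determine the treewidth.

4

A width-4 tree decomposition is:
Bags: B1 = {b, c, f, g, j}  B2 = {b, c, d, f, g}  B3 = {a, b, d, f, g}  B4 = {b, c, e, f, g}  B5 = {b, c, d, f, i}  B6 = {b, c, f, g, h}
Tree: B1–B2, B2–B3, B2–B4, B2–B5, B4–B6
Each bag holds 5 vertices, so the decomposition has width 4, which upper-bounds the treewidth. Conversely, {b, c, d, f, g} is a clique of size 5, and the vertices of any clique must share a bag in every tree decomposition; so some bag has ≥ 5 vertices and tw(G) ≥ 4. Hence tw(G) = 4 exactly.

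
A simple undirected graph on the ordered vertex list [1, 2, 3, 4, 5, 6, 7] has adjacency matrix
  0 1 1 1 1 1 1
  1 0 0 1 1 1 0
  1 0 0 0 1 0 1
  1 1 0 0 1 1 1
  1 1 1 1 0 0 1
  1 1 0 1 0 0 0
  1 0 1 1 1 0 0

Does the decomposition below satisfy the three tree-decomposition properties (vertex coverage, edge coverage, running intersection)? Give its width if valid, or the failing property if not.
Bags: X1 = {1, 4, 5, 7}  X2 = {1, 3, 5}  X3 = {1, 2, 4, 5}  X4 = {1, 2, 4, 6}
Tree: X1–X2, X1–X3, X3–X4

No — edge (7,3) lies in no bag.

A tree decomposition must satisfy three properties: every vertex lies in some bag; for every edge, both endpoints lie together in some bag; and for every vertex, the bags containing it form a connected subtree. Here edge (7,3) lies in no bag, so the decomposition is invalid.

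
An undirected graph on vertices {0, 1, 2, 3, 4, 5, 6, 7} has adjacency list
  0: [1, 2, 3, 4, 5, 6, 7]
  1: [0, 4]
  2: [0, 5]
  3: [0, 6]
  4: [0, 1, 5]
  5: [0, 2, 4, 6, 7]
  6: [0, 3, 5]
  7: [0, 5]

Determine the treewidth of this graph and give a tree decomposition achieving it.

The largest bag has 3 vertices, giving width 2; this decomposition certifies tw(G) ≤ 2. For the lower bound, the 3 vertices {0, 1, 4} are pairwise adjacent, and any tree decomposition puts a clique entirely inside one bag — forcing width ≥ 2. Therefore the treewidth is 2.

Treewidth 2.
Bags: B1 = {0, 5, 6}  B2 = {0, 3, 6}  B3 = {0, 4, 5}  B4 = {0, 5, 7}  B5 = {0, 1, 4}  B6 = {0, 2, 5}
Tree: B1–B2, B1–B3, B3–B4, B3–B5, B3–B6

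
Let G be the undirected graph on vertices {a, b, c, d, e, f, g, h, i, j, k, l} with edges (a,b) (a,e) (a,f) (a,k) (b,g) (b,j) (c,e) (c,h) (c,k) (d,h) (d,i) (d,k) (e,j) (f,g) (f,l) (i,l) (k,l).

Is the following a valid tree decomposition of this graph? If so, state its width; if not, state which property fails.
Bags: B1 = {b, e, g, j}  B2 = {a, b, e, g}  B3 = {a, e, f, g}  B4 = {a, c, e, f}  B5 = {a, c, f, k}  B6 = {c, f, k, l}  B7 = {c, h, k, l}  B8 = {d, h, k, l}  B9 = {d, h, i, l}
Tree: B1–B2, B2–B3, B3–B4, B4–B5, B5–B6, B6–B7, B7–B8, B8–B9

Yes; width 3.

Checking the three conditions: (i) the bags cover all of {a, b, c, d, e, f, g, h, i, j, k, l}; (ii) for each edge, some bag contains both endpoints; (iii) the bags containing any fixed vertex form a subtree. All hold, so the decomposition is valid with width 4 − 1 = 3.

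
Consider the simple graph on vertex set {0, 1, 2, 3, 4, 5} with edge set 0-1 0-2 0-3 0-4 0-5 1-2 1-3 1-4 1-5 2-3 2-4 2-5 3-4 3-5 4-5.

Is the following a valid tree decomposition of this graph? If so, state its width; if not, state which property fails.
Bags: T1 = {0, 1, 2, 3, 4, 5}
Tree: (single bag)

Vertex coverage: the bags together contain {0, 1, 2, 3, 4, 5}, the full vertex set. Edge coverage: each edge of G has both endpoints in at least one bag. Running intersection: for every vertex, the bags containing it form a connected subtree. All three properties hold, so this is a valid tree decomposition of width max|bag| − 1 = 5, and hence tw(G) ≤ 5.

Yes; width 5.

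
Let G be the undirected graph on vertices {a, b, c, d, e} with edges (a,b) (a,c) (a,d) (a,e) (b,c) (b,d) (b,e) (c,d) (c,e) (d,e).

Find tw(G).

4

A width-4 tree decomposition is:
Bags: B1 = {a, b, c, d, e}
Tree: (single bag)
With just one bag of size 5, the width is 5 − 1 = 4, so tw(G) ≤ 4. On the other hand G contains the 5-clique {a, b, c, d, e}. A clique must lie in a single bag of any decomposition, so no decomposition can have width below 4. Hence tw(G) = 4 exactly.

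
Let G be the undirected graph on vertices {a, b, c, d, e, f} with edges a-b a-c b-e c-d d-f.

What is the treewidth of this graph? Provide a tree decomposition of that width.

Treewidth 1.
One optimal decomposition is:
Bags: B1 = {d, f}  B2 = {c, d}  B3 = {a, c}  B4 = {a, b}  B5 = {b, e}
Tree: B1–B2, B2–B3, B3–B4, B4–B5

The largest bag has 2 vertices, giving width 1; this decomposition certifies tw(G) ≤ 1. Any graph with an edge has treewidth ≥ 1, and G has the edge f–d. The upper and lower bounds meet at 1, so that is the treewidth.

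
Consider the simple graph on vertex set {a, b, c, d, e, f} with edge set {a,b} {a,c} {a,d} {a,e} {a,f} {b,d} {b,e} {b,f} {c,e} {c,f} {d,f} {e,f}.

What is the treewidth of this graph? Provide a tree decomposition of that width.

Each bag holds 4 vertices, so the decomposition has width 3, which upper-bounds the treewidth. Conversely, {a, b, d, f} is a clique of size 4, and the vertices of any clique must share a bag in every tree decomposition; so some bag has ≥ 4 vertices and tw(G) ≥ 3. Therefore the treewidth is 3.

Treewidth 3.
One optimal decomposition is:
Bags: B1 = {a, b, d, f}  B2 = {a, b, e, f}  B3 = {a, c, e, f}
Tree: B1–B2, B2–B3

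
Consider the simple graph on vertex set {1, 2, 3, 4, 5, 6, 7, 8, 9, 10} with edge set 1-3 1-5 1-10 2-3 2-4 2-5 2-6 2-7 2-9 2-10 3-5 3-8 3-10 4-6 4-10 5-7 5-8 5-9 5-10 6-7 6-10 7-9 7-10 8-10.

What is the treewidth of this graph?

A width-3 tree decomposition is:
Bags: B1 = {2, 5, 7, 10}  B2 = {2, 6, 7, 10}  B3 = {2, 4, 6, 10}  B4 = {2, 3, 5, 10}  B5 = {2, 5, 7, 9}  B6 = {1, 3, 5, 10}  B7 = {3, 5, 8, 10}
Tree: B1–B2, B2–B3, B1–B4, B1–B5, B4–B6, B4–B7
The largest bag has 4 vertices, giving width 3; this decomposition certifies tw(G) ≤ 3. For the lower bound, the 4 vertices {2, 5, 7, 9} are pairwise adjacent, and any tree decomposition puts a clique entirely inside one bag — forcing width ≥ 3. Therefore the treewidth is 3.

3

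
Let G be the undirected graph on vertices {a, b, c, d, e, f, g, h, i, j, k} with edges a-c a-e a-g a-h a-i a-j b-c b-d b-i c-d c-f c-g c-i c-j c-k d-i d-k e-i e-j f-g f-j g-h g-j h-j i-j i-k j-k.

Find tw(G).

A width-3 tree decomposition is:
Bags: B1 = {a, c, g, j}  B2 = {a, g, h, j}  B3 = {a, c, i, j}  B4 = {c, i, j, k}  B5 = {a, e, i, j}  B6 = {c, d, i, k}  B7 = {b, c, d, i}  B8 = {c, f, g, j}
Tree: B1–B2, B1–B3, B3–B4, B3–B5, B4–B6, B6–B7, B1–B8
The largest bag has 4 vertices, giving width 3; this decomposition certifies tw(G) ≤ 3. For the lower bound, the 4 vertices {a, e, i, j} are pairwise adjacent, and any tree decomposition puts a clique entirely inside one bag — forcing width ≥ 3. Therefore the treewidth is 3.

3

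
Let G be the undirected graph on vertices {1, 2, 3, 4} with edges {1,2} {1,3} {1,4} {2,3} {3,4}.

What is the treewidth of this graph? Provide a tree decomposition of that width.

Treewidth 2.
One such decomposition:
Bags: B1 = {1, 3, 4}  B2 = {1, 2, 3}
Tree: B1–B2

The largest bag has 3 vertices, giving width 2; this decomposition certifies tw(G) ≤ 2. Conversely, {1, 2, 3} is a clique of size 3, and the vertices of any clique must share a bag in every tree decomposition; so some bag has ≥ 3 vertices and tw(G) ≥ 2. Hence tw(G) = 2 exactly.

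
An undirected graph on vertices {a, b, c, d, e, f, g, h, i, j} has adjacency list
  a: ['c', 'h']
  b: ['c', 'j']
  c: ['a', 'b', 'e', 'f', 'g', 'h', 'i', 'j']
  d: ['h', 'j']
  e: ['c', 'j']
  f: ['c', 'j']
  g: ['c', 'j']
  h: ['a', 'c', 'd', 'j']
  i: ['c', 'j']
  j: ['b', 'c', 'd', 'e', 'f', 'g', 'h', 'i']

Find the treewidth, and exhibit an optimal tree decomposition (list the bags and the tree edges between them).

The largest bag has 3 vertices, giving width 2; this decomposition certifies tw(G) ≤ 2. Conversely, {d, h, j} is a clique of size 3, and the vertices of any clique must share a bag in every tree decomposition; so some bag has ≥ 3 vertices and tw(G) ≥ 2. Hence tw(G) = 2 exactly.

Treewidth 2.
One optimal decomposition is:
Bags: B1 = {c, g, j}  B2 = {b, c, j}  B3 = {c, h, j}  B4 = {c, f, j}  B5 = {c, e, j}  B6 = {a, c, h}  B7 = {c, i, j}  B8 = {d, h, j}
Tree: B1–B2, B2–B3, B3–B4, B2–B5, B3–B6, B4–B7, B3–B8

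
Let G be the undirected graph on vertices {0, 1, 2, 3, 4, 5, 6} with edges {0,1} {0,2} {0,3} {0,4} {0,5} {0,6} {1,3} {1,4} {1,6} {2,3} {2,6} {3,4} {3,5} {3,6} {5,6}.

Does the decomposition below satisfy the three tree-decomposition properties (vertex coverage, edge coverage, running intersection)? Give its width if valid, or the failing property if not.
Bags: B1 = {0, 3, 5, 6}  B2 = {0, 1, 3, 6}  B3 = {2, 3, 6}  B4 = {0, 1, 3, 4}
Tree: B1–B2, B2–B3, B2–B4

A tree decomposition must satisfy three properties: every vertex lies in some bag; for every edge, both endpoints lie together in some bag; and for every vertex, the bags containing it form a connected subtree. Here edge (0,2) lies in no bag, so the decomposition is invalid.

No — edge (0,2) lies in no bag.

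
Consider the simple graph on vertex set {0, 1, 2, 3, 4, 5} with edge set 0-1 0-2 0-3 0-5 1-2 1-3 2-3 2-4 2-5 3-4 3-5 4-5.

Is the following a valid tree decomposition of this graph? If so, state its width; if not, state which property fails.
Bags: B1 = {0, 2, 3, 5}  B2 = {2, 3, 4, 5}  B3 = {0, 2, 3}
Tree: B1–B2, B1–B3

No — vertex 1 appears in no bag.

A tree decomposition must satisfy three properties: every vertex lies in some bag; for every edge, both endpoints lie together in some bag; and for every vertex, the bags containing it form a connected subtree. Here vertex 1 appears in no bag, so the decomposition is invalid.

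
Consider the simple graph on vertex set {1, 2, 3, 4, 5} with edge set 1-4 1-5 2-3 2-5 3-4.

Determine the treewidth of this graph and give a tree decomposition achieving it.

Every bag has size at most 3, so the width is 3 − 1 = 2 and tw(G) ≤ 2. For the lower bound, G contains the cycle 4–3–2–5–1–4, so G is not a forest; only forests have treewidth ≤ 1, hence tw(G) ≥ 2. Therefore the treewidth is 2.

Treewidth 2.
One such decomposition:
Bags: B1 = {2, 3, 4}  B2 = {2, 4, 5}  B3 = {1, 4, 5}
Tree: B1–B2, B2–B3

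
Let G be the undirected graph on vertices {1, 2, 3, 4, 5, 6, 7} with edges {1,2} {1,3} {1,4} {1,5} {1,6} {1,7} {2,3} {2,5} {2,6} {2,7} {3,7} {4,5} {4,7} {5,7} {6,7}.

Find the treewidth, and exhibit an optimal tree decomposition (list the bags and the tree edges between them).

Treewidth 3.
Bags: B1 = {1, 2, 5, 7}  B2 = {1, 2, 6, 7}  B3 = {1, 4, 5, 7}  B4 = {1, 2, 3, 7}
Tree: B1–B2, B1–B3, B1–B4

The largest bag has 4 vertices, giving width 3; this decomposition certifies tw(G) ≤ 3. On the other hand G contains the 4-clique {1, 2, 3, 7}. A clique must lie in a single bag of any decomposition, so no decomposition can have width below 3. The upper and lower bounds meet at 3, so that is the treewidth.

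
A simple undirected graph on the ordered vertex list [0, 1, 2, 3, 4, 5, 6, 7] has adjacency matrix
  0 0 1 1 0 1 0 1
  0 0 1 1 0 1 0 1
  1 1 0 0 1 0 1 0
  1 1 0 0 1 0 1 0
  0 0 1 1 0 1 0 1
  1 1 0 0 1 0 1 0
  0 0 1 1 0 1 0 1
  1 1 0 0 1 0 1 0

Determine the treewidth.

4

A width-4 tree decomposition is:
Bags: B1 = {0, 1, 4, 6, 7}  B2 = {0, 1, 3, 4, 6}  B3 = {0, 1, 4, 5, 6}  B4 = {0, 1, 2, 4, 6}
Tree: B1–B2, B2–B3, B3–B4
Every bag has size at most 5, so the width is 5 − 1 = 4 and tw(G) ≤ 4. For the lower bound: the 5 vertex sets {0,7}, {1,3}, {4,5}, {6}, {2} are disjoint, each induces a connected subgraph, and every pair is joined by at least one edge of G. Contracting each set to a single vertex therefore yields K_{5} as a minor, and since treewidth is minor-monotone, tw(G) ≥ tw(K_{5}) = 4. Hence tw(G) = 4 exactly.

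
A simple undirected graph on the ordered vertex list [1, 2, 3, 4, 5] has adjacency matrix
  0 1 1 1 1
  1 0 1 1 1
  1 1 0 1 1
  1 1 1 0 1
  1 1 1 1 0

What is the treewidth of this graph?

4

A width-4 tree decomposition is:
Bags: B1 = {1, 2, 3, 4, 5}
Tree: (single bag)
With just one bag of size 5, the width is 5 − 1 = 4, so tw(G) ≤ 4. On the other hand G contains the 5-clique {1, 2, 3, 4, 5}. A clique must lie in a single bag of any decomposition, so no decomposition can have width below 4. Therefore the treewidth is 4.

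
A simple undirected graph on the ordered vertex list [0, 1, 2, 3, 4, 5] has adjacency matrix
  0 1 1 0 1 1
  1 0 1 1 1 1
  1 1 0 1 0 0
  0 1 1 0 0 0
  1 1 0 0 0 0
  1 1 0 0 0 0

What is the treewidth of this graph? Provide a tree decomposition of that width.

Treewidth 2.
One such decomposition:
Bags: B1 = {0, 1, 5}  B2 = {0, 1, 2}  B3 = {1, 2, 3}  B4 = {0, 1, 4}
Tree: B1–B2, B2–B3, B1–B4

Every bag has size at most 3, so the width is 3 − 1 = 2 and tw(G) ≤ 2. On the other hand G contains the 3-clique {0, 1, 2}. A clique must lie in a single bag of any decomposition, so no decomposition can have width below 2. The upper and lower bounds meet at 2, so that is the treewidth.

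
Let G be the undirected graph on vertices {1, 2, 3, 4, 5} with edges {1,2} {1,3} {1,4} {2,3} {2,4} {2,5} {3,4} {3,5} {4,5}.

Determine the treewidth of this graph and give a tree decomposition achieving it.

Treewidth 3.
Bags: B1 = {2, 3, 4, 5}  B2 = {1, 2, 3, 4}
Tree: B1–B2

Every bag has size at most 4, so the width is 4 − 1 = 3 and tw(G) ≤ 3. For the lower bound, the 4 vertices {1, 2, 3, 4} are pairwise adjacent, and any tree decomposition puts a clique entirely inside one bag — forcing width ≥ 3. Combining the bounds, tw(G) = 3.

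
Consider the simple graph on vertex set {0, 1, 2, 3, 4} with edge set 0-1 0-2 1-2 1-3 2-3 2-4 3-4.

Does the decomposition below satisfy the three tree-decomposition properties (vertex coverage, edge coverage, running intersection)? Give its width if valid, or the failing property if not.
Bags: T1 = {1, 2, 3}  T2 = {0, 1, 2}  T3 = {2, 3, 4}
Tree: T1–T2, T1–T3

Yes; width 2.

Checking the three conditions: (i) the bags cover all of {0, 1, 2, 3, 4}; (ii) for each edge, some bag contains both endpoints; (iii) the bags containing any fixed vertex form a subtree. All hold, so the decomposition is valid with width 3 − 1 = 2.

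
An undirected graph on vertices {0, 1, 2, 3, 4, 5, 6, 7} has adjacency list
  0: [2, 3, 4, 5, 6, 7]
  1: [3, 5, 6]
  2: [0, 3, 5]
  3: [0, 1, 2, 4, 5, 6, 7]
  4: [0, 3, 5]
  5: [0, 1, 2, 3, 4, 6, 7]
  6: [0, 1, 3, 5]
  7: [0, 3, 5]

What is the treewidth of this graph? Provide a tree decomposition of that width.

Each bag holds 4 vertices, so the decomposition has width 3, which upper-bounds the treewidth. On the other hand G contains the 4-clique {0, 2, 3, 5}. A clique must lie in a single bag of any decomposition, so no decomposition can have width below 3. Therefore the treewidth is 3.

Treewidth 3.
Bags: B1 = {1, 3, 5, 6}  B2 = {0, 3, 5, 6}  B3 = {0, 2, 3, 5}  B4 = {0, 3, 5, 7}  B5 = {0, 3, 4, 5}
Tree: B1–B2, B2–B3, B2–B4, B3–B5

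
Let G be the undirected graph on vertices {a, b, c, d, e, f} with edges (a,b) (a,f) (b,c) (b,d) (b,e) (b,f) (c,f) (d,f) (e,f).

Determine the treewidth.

2

A width-2 tree decomposition is:
Bags: B1 = {b, d, f}  B2 = {b, c, f}  B3 = {b, e, f}  B4 = {a, b, f}
Tree: B1–B2, B2–B3, B2–B4
Each bag holds 3 vertices, so the decomposition has width 2, which upper-bounds the treewidth. Conversely, {b, d, f} is a clique of size 3, and the vertices of any clique must share a bag in every tree decomposition; so some bag has ≥ 3 vertices and tw(G) ≥ 2. Therefore the treewidth is 2.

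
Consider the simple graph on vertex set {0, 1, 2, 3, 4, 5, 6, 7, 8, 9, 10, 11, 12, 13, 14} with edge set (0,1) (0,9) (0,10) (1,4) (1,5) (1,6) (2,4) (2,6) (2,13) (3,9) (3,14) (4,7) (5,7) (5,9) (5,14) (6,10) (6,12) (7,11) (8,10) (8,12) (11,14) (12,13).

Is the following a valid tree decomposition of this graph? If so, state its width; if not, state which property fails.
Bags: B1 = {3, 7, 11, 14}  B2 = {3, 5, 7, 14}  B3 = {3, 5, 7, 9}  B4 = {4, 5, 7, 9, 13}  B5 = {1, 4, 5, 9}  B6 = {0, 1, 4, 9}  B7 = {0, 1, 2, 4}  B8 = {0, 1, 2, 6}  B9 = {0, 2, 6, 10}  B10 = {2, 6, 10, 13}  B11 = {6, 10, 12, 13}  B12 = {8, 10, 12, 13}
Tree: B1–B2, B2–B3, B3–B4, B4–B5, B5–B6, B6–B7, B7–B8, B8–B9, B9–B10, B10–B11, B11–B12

A tree decomposition must satisfy three properties: every vertex lies in some bag; for every edge, both endpoints lie together in some bag; and for every vertex, the bags containing it form a connected subtree. Here bags containing vertex 13 are not connected in the tree, so the decomposition is invalid.

No — bags containing vertex 13 are not connected in the tree.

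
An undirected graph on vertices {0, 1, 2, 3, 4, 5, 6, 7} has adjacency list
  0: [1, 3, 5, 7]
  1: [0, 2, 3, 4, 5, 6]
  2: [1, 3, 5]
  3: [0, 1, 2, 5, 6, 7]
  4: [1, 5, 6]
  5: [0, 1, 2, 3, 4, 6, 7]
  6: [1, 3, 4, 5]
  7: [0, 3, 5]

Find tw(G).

3

A width-3 tree decomposition is:
Bags: B1 = {1, 2, 3, 5}  B2 = {1, 3, 5, 6}  B3 = {0, 1, 3, 5}  B4 = {1, 4, 5, 6}  B5 = {0, 3, 5, 7}
Tree: B1–B2, B2–B3, B2–B4, B3–B5
The largest bag has 4 vertices, giving width 3; this decomposition certifies tw(G) ≤ 3. Conversely, {0, 1, 3, 5} is a clique of size 4, and the vertices of any clique must share a bag in every tree decomposition; so some bag has ≥ 4 vertices and tw(G) ≥ 3. Therefore the treewidth is 3.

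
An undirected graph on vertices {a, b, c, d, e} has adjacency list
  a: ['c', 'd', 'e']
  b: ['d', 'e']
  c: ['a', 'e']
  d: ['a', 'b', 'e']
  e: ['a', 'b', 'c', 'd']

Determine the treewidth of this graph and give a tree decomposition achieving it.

Each bag holds 3 vertices, so the decomposition has width 2, which upper-bounds the treewidth. Conversely, {a, d, e} is a clique of size 3, and the vertices of any clique must share a bag in every tree decomposition; so some bag has ≥ 3 vertices and tw(G) ≥ 2. Combining the bounds, tw(G) = 2.

Treewidth 2.
Bags: B1 = {a, c, e}  B2 = {a, d, e}  B3 = {b, d, e}
Tree: B1–B2, B2–B3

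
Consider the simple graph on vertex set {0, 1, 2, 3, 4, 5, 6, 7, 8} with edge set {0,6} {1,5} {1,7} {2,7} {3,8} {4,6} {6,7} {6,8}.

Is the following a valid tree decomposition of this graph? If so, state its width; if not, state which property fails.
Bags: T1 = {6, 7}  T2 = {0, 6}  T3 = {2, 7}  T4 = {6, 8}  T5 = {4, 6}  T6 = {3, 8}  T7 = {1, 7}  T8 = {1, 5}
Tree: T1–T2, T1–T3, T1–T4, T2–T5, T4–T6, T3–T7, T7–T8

Vertex coverage: the bags together contain {0, 1, 2, 3, 4, 5, 6, 7, 8}, the full vertex set. Edge coverage: each edge of G has both endpoints in at least one bag. Running intersection: for every vertex, the bags containing it form a connected subtree. All three properties hold, so this is a valid tree decomposition of width max|bag| − 1 = 1, and hence tw(G) ≤ 1.

Yes; width 1.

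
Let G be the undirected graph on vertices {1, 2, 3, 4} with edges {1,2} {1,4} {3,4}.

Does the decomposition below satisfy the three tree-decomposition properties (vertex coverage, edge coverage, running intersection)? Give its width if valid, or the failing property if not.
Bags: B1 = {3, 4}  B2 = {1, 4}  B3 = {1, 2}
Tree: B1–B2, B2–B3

Checking the three conditions: (i) the bags cover all of {1, 2, 3, 4}; (ii) for each edge, some bag contains both endpoints; (iii) the bags containing any fixed vertex form a subtree. All hold, so the decomposition is valid with width 2 − 1 = 1.

Yes; width 1.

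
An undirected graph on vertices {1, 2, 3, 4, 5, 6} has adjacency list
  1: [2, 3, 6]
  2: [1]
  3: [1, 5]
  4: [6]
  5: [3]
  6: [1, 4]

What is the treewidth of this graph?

A width-1 tree decomposition is:
Bags: B1 = {4, 6}  B2 = {1, 6}  B3 = {1, 2}  B4 = {1, 3}  B5 = {3, 5}
Tree: B1–B2, B2–B3, B3–B4, B4–B5
Each bag holds 2 vertices, so the decomposition has width 1, which upper-bounds the treewidth. Since G has at least one edge (e.g. 6–4), it is not an edgeless graph, so tw(G) ≥ 1. Therefore the treewidth is 1.

1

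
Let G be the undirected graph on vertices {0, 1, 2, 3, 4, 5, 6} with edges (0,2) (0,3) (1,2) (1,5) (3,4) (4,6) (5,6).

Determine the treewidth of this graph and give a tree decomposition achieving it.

Every bag has size at most 3, so the width is 3 − 1 = 2 and tw(G) ≤ 2. Since 1–5–6–4–3–0–2–1 is a cycle in G, G is not acyclic. Forests are exactly the graphs of treewidth ≤ 1, so tw(G) ≥ 2. Hence tw(G) = 2 exactly.

Treewidth 2.
One such decomposition:
Bags: B1 = {1, 5, 6}  B2 = {1, 4, 6}  B3 = {1, 3, 4}  B4 = {0, 1, 3}  B5 = {0, 1, 2}
Tree: B1–B2, B2–B3, B3–B4, B4–B5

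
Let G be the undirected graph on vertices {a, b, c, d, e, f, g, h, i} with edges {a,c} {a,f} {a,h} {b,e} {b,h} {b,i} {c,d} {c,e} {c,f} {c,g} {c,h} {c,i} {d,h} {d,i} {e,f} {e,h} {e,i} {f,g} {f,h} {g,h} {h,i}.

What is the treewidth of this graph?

A width-3 tree decomposition is:
Bags: B1 = {c, e, f, h}  B2 = {a, c, f, h}  B3 = {c, e, h, i}  B4 = {b, e, h, i}  B5 = {c, f, g, h}  B6 = {c, d, h, i}
Tree: B1–B2, B1–B3, B3–B4, B1–B5, B3–B6
The largest bag has 4 vertices, giving width 3; this decomposition certifies tw(G) ≤ 3. On the other hand G contains the 4-clique {c, d, h, i}. A clique must lie in a single bag of any decomposition, so no decomposition can have width below 3. Combining the bounds, tw(G) = 3.

3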